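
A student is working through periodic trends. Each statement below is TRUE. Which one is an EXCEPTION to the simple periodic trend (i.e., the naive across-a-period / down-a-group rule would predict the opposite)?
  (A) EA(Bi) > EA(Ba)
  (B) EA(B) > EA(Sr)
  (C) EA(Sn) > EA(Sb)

The general trend: electron affinity increases across a period and decreases down a group.
(A) Bi (period 6, group 15) vs Ba (period 6, group 2): the stated order agrees with the simple trend.
(B) B (period 2, group 13) vs Sr (period 5, group 2): the stated order agrees with the simple trend.
(C) Sn (period 5, group 14) vs Sb (period 5, group 15): the stated order contradicts the simple trend.
The exception is (C): adding an electron to Sb's half-filled 5p³ is unfavourable, so Sn has the more exothermic EA.

(C)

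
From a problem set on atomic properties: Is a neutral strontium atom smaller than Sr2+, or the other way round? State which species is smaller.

Sr2+

Forming Sr2+ removes 2 electrons from Sr. Fewer electrons for the same nuclear charge means less shielding and a higher Z_eff on the remaining electrons, and for main-group metals the entire outer shell is lost.
A cation is smaller than its parent atom: Sr2+ < Sr.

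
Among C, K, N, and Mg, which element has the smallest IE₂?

The second ionization energy removes an electron from the +1 ion. For each element: C⁺ still has 3 valence electrons; K⁺ is the bare [Ar] core; N⁺ still has 4 valence electrons; Mg⁺ still has 1 valence electron.
Pulling an electron out of a noble-gas core costs far more than removing a remaining valence electron, so K sits at the high end of IE_2.
Valence configurations: C⁺ [He]2s²2p¹, N⁺ [He]2s²2p², Mg⁺ [Ne]3s¹.
The numbers (kJ/mol): C 2353, K 3052, N 2856, Mg 1451.
Putting it together, IE_2: Mg < C < N < K.

Mg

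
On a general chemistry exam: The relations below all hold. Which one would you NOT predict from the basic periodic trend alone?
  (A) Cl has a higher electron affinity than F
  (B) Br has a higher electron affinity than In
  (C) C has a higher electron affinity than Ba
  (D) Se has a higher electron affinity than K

(A)

The general trend: electron affinity increases across a period and decreases down a group.
(A) Cl (period 3, group 17) vs F (period 2, group 17): the stated order contradicts the simple trend.
(B) Br (period 4, group 17) vs In (period 5, group 13): the stated order agrees with the simple trend.
(C) C (period 2, group 14) vs Ba (period 6, group 2): the stated order agrees with the simple trend.
(D) Se (period 4, group 16) vs K (period 4, group 1): the stated order agrees with the simple trend.
The exception is (A): F's small 2p subshell makes the incoming electron feel strong e⁻–e⁻ repulsion, so Cl actually releases more energy on gaining an electron.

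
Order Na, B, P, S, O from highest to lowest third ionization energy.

After 2 electrons have been removed, what remains? Na²⁺ is already 1 electron into the core; B²⁺ still has 1 valence electron; P²⁺ still has 3 valence electrons; S²⁺ still has 4 valence electrons; O²⁺ still has 4 valence electrons.
Core electrons are held far more tightly than valence electrons, so Na tops the IE_3 order.
Valence configurations: B²⁺ [He]2s¹, P²⁺ [Ne]3s²3p¹, S²⁺ [Ne]3s²3p², O²⁺ [He]2s²2p².
Tabulated IE_3 (kJ/mol): Na 6910, B 3660, P 2914, S 3357, O 5300.
Putting it together, IE_3: P < S < B < O < Na.

Na > O > B > S > P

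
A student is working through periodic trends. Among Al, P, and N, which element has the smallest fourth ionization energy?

The fourth ionization energy removes an electron from the +3 ion. For each element: Al³⁺ is the bare [Ne] core; P³⁺ still has 2 valence electrons; N³⁺ still has 2 valence electrons.
Breaking into a closed-shell core is much more expensive than removing a leftover valence electron — Al has the largest IE_4 here.
Valence configurations: P³⁺ [Ne]3s², N³⁺ [He]2s².
Approximate IE_4 values (kJ/mol): Al 11577, P 4964, N 7475.
Hence IE_4: P < N < Al.

P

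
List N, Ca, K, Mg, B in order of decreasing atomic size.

B is in period 2, group 13; N is in period 2, group 15; Mg is in period 3, group 2; K is in period 4, group 1; Ca is in period 4, group 2.
Across a period the added protons contract the valence shell; down a group each new principal shell makes the atom larger.
Here both period and group differ, so the two effects have to be weighed against each other.
B > N: B lies to the left of N in period 2, so the across-period effect alone puts B larger.
Mg > B: relative to B, both the across-period and down-group shifts push Mg's atomic radius up.
Ca > Mg: they share group 2; the group trend gives Ca the larger value.
K > Ca: K lies to the left of Ca in period 4, so the across-period effect alone puts K larger.
Tabulated atomic radius (pm): B 85, N 71, Mg 139, K 196, Ca 171.
So from largest to smallest: K > Ca > Mg > B > N.

K > Ca > Mg > B > N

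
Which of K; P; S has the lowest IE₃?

Consider each +2 ion: K²⁺ is already 1 electron into the core; P²⁺ still has 3 valence electrons; S²⁺ still has 4 valence electrons.
Core electrons are held far more tightly than valence electrons, so K tops the IE_3 order.
Valence configurations: P²⁺ [Ne]3s²3p¹, S²⁺ [Ne]3s²3p².
The numbers (kJ/mol): K 4420, P 2914, S 3357.
Overall IE_3 order: P < S < K.

P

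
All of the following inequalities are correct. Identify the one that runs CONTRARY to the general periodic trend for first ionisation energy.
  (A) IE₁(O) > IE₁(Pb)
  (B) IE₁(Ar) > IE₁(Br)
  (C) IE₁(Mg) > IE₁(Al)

(C)

The general trend: first ionisation energy increases across a period and decreases down a group.
(A) O (period 2, group 16) vs Pb (period 6, group 14): the stated order agrees with the simple trend.
(B) Ar (period 3, group 18) vs Br (period 4, group 17): the stated order agrees with the simple trend.
(C) Mg (period 3, group 2) vs Al (period 3, group 13): the stated order contradicts the simple trend.
The exception is (C): Al's single 3p electron is easier to remove than one from Mg's filled 3s².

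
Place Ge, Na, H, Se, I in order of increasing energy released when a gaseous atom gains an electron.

Atoms with high Z_eff and room in the valence shell (especially the halogens) have the most exothermic electron affinities.
These span different periods and groups, so the two trends combine.
H > Na: H sits above Na in group 1, so the down-group effect alone puts H higher.
Ge > H: period and group pull opposite ways; the across-period shift dominates (119 vs 73 kJ/mol).
Se > Ge: both are in period 4; the period trend gives Se the larger value.
I > Se: period and group pull opposite ways; the across-period shift dominates (295 vs 195 kJ/mol).
Tabulated electron affinity (kJ/mol): H 73, Na 53, Ge 119, Se 195, I 295.
So from lowest to highest: Na < H < Ge < Se < I.

Na < H < Ge < Se < I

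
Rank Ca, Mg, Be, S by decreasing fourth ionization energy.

Be > Mg > Ca > S

Consider each +3 ion: Ca³⁺ is already 1 electron into the core; Mg³⁺ is already 1 electron into the core; Be³⁺ is already 1 electron into the core; S³⁺ still has 3 valence electrons.
Breaking into a closed-shell core is much more expensive than removing a leftover valence electron — Ca, Mg and Be have the largest IE_4 here.
The numbers (kJ/mol): Ca 6491, Mg 10543, Be 21007, S 4556.
Overall IE_4 order: S < Ca < Mg < Be.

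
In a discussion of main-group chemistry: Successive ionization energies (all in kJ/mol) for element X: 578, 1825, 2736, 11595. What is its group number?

Look for the largest jump between consecutive ionization energies: IE4/IE3 ≈ 4.2, far larger than any earlier ratio.
That jump marks the point where a core electron is being removed. So the atom has 3 valence electrons.
A main-group element with 3 valence electrons is in group 13.

Group 13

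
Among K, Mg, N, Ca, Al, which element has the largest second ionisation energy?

Consider each +1 ion: K⁺ is the bare [Ar] core; Mg⁺ still has 1 valence electron; N⁺ still has 4 valence electrons; Ca⁺ still has 1 valence electron; Al⁺ still has 2 valence electrons.
Pulling an electron out of a noble-gas core costs far more than removing a remaining valence electron, so K sits at the high end of IE_2.
Valence configurations: Mg⁺ [Ne]3s¹, N⁺ [He]2s²2p², Ca⁺ [Ar]4s¹, Al⁺ [Ne]3s².
Approximate IE_2 values (kJ/mol): K 3052, Mg 1451, N 2856, Ca 1145, Al 1817.
Putting it together, IE_2: Ca < Mg < Al < N < K.

K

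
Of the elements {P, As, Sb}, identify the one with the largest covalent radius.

P is in period 3, group 15; As is in period 4, group 15; Sb is in period 5, group 15.
Across a period the added protons contract the valence shell; down a group each new principal shell makes the atom larger.
All are in group 15, so atomic radius increases down the group.
The largest covalent radius among these belongs to Sb.

Sb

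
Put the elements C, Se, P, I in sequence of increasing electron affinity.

P < C < Se < I

C is in period 2, group 14; P is in period 3, group 15; Se is in period 4, group 16; I is in period 5, group 17.
Electron affinity generally becomes more exothermic across a period toward the halogens and less exothermic down a group.
A diagonal step moves right (one effect) and down (the opposite effect) at once.
C > P: the two effects oppose for this pair; the down-group effect wins (122 vs 72 kJ/mol).
Se > C: the two effects oppose for this pair; the across-period effect wins (195 vs 122 kJ/mol).
I > Se: the two effects oppose for this pair; the across-period effect wins (295 vs 195 kJ/mol).
Tabulated electron affinity (kJ/mol): C 122, P 72, Se 195, I 295.
So from lowest to highest: P < C < Se < I.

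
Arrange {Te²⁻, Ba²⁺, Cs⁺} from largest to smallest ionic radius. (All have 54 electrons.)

All of these have 54 electrons, so size is governed by nuclear charge alone: the more protons, the stronger the pull on the same electron cloud, and the smaller the ion.
Nuclear charges: Ba²⁺ (Z=56), Cs⁺ (Z=55), Te²⁻ (Z=52).
Largest to smallest: Te²⁻ > Cs⁺ > Ba²⁺.

Te²⁻, Cs⁺, Ba²⁺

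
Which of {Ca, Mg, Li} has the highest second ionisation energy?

Li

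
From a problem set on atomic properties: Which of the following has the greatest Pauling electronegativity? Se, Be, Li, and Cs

Li is in period 2, group 1; Be is in period 2, group 2; Se is in period 4, group 16; Cs is in period 6, group 1.
Smaller atoms with higher effective nuclear charge are more electronegative.
Here both period and group differ, so the two effects have to be weighed against each other.
Li > Cs: they share group 1; the group trend gives Li the larger value.
Be > Li: Be lies to the right of Li in period 2, so the across-period effect alone puts Be higher.
Se > Be: period and group pull opposite ways; the across-period shift dominates (2.55 vs 1.57).
For reference (Pauling): Li 0.98, Be 1.57, Se 2.55, Cs 0.79.
The greatest Pauling electronegativity among these belongs to Se.

Se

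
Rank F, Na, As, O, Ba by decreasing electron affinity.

F > O > As > Na > Ba

O is in period 2, group 16; F is in period 2, group 17; Na is in period 3, group 1; As is in period 4, group 15; Ba is in period 6, group 2.
Electron affinity generally becomes more exothermic across a period toward the halogens and less exothermic down a group.
Here both period and group differ, so the two effects have to be weighed against each other.
Na > Ba: period and group pull opposite ways; the down-group shift dominates (53 vs 14 kJ/mol).
As > Na: the two effects oppose for this pair; the across-period effect wins (78 vs 53 kJ/mol).
O > As: relative to As, both the across-period and down-group shifts push O's electron affinity up.
F > O: F lies to the right of O in period 2, so the across-period effect alone puts F higher.
For reference (kJ/mol): O 141, F 328, Na 53, As 78, Ba 14.
So from highest to lowest: F > O > As > Na > Ba.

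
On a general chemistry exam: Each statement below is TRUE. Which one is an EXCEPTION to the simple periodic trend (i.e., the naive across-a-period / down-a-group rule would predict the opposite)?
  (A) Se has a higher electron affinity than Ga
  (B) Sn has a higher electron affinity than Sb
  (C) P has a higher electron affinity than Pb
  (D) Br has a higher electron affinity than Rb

(B)

The general trend: electron affinity increases across a period and decreases down a group.
(A) Se (period 4, group 16) vs Ga (period 4, group 13): the stated order agrees with the simple trend.
(B) Sn (period 5, group 14) vs Sb (period 5, group 15): the stated order contradicts the simple trend.
(C) P (period 3, group 15) vs Pb (period 6, group 14): the stated order agrees with the simple trend.
(D) Br (period 4, group 17) vs Rb (period 5, group 1): the stated order agrees with the simple trend.
The exception is (B): adding an electron to Sb's half-filled 5p³ is unfavourable, so Sn has the more exothermic EA.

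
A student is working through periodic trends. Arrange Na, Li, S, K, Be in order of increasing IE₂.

Be, S, K, Na, Li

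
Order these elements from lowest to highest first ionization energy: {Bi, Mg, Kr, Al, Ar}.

Al < Bi < Mg < Kr < Ar

Removing the outermost electron gets harder across a period and easier down a group.
These span different periods and groups, so the two trends combine.
Bi > Al: the two effects oppose for this pair; the across-period effect wins (703 vs 578 kJ/mol).
Mg > Bi: the two effects oppose for this pair; the down-group effect wins (738 vs 703 kJ/mol).
Kr > Mg: the two effects oppose for this pair; the across-period effect wins (1351 vs 738 kJ/mol).
Ar > Kr: they share group 18; the group trend gives Ar the larger value.
Note the exception: Mg has a higher first ionization energy than Al, contrary to the simple trend — Al's single 3p electron is easier to remove than one from Mg's filled 3s².
Approximate values (kJ/mol): Mg 738, Al 578, Ar 1521, Kr 1351, Bi 703.
So from lowest to highest: Al < Bi < Mg < Kr < Ar.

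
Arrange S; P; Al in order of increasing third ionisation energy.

Al < P < S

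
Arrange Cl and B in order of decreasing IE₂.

B, Cl

Consider each +1 ion: Cl⁺ still has 6 valence electrons; B⁺ still has 2 valence electrons.
All are still removing valence electrons, so compare the +1 ions as you would atoms: IE_2 generally rises across a period (higher Z_eff) and falls down a group (larger shell), subject to the usual subshell exceptions.
Valence configurations: Cl⁺ [Ne]3s²3p⁴, B⁺ [He]2s².
The numbers (kJ/mol): Cl 2298, B 2427.
So the second ionization energies run Cl < B.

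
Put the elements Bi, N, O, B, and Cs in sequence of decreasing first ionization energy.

N > O > B > Bi > Cs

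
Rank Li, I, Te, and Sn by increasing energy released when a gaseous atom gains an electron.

Li < Sn < Te < I

Li is in period 2, group 1; Sn is in period 5, group 14; Te is in period 5, group 16; I is in period 5, group 17.
Electron affinity generally becomes more exothermic across a period toward the halogens and less exothermic down a group.
Neither a single period nor a single group — weigh both effects.
Sn > Li: period and group pull opposite ways; the across-period shift dominates (107 vs 60 kJ/mol).
Te > Sn: Te lies to the right of Sn in period 5, so the across-period effect alone puts Te higher.
I > Te: both are in period 5; the period trend gives I the larger value.
Tabulated electron affinity (kJ/mol): Li 60, Sn 107, Te 190, I 295.
So from lowest to highest: Li < Sn < Te < I.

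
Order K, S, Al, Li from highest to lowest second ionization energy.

Li > K > S > Al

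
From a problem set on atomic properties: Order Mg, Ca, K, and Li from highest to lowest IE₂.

The second ionization energy removes an electron from the +1 ion. For each element: Mg⁺ still has 1 valence electron; Ca⁺ still has 1 valence electron; K⁺ is the bare [Ar] core; Li⁺ is the bare [He] core.
Breaking into a closed-shell core is much more expensive than removing a leftover valence electron — K and Li have the largest IE_2 here.
Valence configurations: Mg⁺ [Ne]3s¹, Ca⁺ [Ar]4s¹.
The numbers (kJ/mol): Mg 1451, Ca 1145, K 3052, Li 7298.
Overall IE_2 order: Ca < Mg < K < Li.

Li > K > Mg > Ca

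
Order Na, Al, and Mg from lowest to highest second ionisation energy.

IE_2 is the cost of taking one more electron from the +1 cation: Na⁺ is the bare [Ne] core; Al⁺ still has 2 valence electrons; Mg⁺ still has 1 valence electron.
Breaking into a closed-shell core is much more expensive than removing a leftover valence electron — Na has the largest IE_2 here.
Valence configurations: Al⁺ [Ne]3s², Mg⁺ [Ne]3s¹.
The numbers (kJ/mol): Na 4562, Al 1817, Mg 1451.
So the second ionization energies run Mg < Al < Na.

Mg < Al < Na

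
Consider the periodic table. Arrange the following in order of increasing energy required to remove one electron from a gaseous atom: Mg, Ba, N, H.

H is in period 1, group 1; N is in period 2, group 15; Mg is in period 3, group 2; Ba is in period 6, group 2.
Removing the outermost electron gets harder across a period and easier down a group.
Neither a single period nor a single group — weigh both effects.
Mg > Ba: Mg sits above Ba in group 2, so the down-group effect alone puts Mg higher.
H > Mg: the two effects oppose for this pair; the down-group effect wins (1312 vs 738 kJ/mol).
N > H: period and group pull opposite ways; the across-period shift dominates (1402 vs 1312 kJ/mol).
Tabulated first ionization energy (kJ/mol): H 1312, N 1402, Mg 738, Ba 503.
So from lowest to highest: Ba < Mg < H < N.

Ba < Mg < H < N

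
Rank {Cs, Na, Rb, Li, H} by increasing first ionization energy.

H is in period 1, group 1; Li is in period 2, group 1; Na is in period 3, group 1; Rb is in period 5, group 1; Cs is in period 6, group 1.
Across a period the outer electron is held more tightly (higher IE₁); down a group it sits in a higher shell, more shielded, and comes off more easily.
All are in group 1, so first ionization energy increases up the group.
So from lowest to highest: Cs < Rb < Na < Li < H.

Cs < Rb < Na < Li < H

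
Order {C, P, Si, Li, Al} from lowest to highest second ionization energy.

Si < Al < P < C < Li

The second ionization energy removes an electron from the +1 ion. For each element: C⁺ still has 3 valence electrons; P⁺ still has 4 valence electrons; Si⁺ still has 3 valence electrons; Li⁺ is the bare [He] core; Al⁺ still has 2 valence electrons.
Core electrons are held far more tightly than valence electrons, so Li tops the IE_2 order.
Valence configurations: C⁺ [He]2s²2p¹, P⁺ [Ne]3s²3p², Si⁺ [Ne]3s²3p¹, Al⁺ [Ne]3s².
Si⁺ loses a lone 3p electron whereas Al⁺ must break into a filled 3s² pair, so IE_2(Al) > IE_2(Si) even though Si has the higher nuclear charge.
The numbers (kJ/mol): C 2353, P 1907, Si 1577, Li 7298, Al 1817.
Putting it together, IE_2: Si < Al < P < C < Li.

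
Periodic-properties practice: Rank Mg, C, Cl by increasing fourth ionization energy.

The fourth ionization energy removes an electron from the +3 ion. For each element: Mg³⁺ is already 1 electron into the core; C³⁺ still has 1 valence electron; Cl³⁺ still has 4 valence electrons.
Pulling an electron out of a noble-gas core costs far more than removing a remaining valence electron, so Mg sits at the high end of IE_4.
Valence configurations: C³⁺ [He]2s¹, Cl³⁺ [Ne]3s²3p².
Approximate IE_4 values (kJ/mol): Mg 10543, C 6223, Cl 5159.
So the fourth ionization energies run Cl < C < Mg.

Cl < C < Mg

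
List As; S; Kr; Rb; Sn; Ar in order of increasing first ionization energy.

Rb, Sn, As, S, Kr, Ar

S is in period 3, group 16; Ar is in period 3, group 18; As is in period 4, group 15; Kr is in period 4, group 18; Rb is in period 5, group 1; Sn is in period 5, group 14.
IE₁ increases left→right with effective nuclear charge and decreases top→bottom as the valence shell moves farther out.
Here both period and group differ, so the two effects have to be weighed against each other.
Sn > Rb: Sn lies to the right of Rb in period 5, so the across-period effect alone puts Sn higher.
As > Sn: relative to Sn, both the across-period and down-group shifts push As's first ionization energy up.
S > As: relative to As, both the across-period and down-group shifts push S's first ionization energy up.
Kr > S: the two effects oppose for this pair; the across-period effect wins (1351 vs 1000 kJ/mol).
Ar > Kr: Ar sits above Kr in group 18, so the down-group effect alone puts Ar higher.
Approximate values (kJ/mol): S 1000, Ar 1521, As 947, Kr 1351, Rb 403, Sn 709.
So from lowest to highest: Rb < Sn < As < S < Kr < Ar.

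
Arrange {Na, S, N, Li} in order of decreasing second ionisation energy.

Li > Na > N > S

After 1 electron has been removed, what remains? Na⁺ is the bare [Ne] core; S⁺ still has 5 valence electrons; N⁺ still has 4 valence electrons; Li⁺ is the bare [He] core.
Pulling an electron out of a noble-gas core costs far more than removing a remaining valence electron, so Na and Li sit at the high end of IE_2.
Valence configurations: S⁺ [Ne]3s²3p³, N⁺ [He]2s²2p².
Approximate IE_2 values (kJ/mol): Na 4562, S 2252, N 2856, Li 7298.
Overall IE_2 order: S < N < Na < Li.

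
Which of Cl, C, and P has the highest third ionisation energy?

C

After 2 electrons have been removed, what remains? Cl²⁺ still has 5 valence electrons; C²⁺ still has 2 valence electrons; P²⁺ still has 3 valence electrons.
All are still removing valence electrons, so compare the +2 ions as you would atoms: IE_3 generally rises across a period (higher Z_eff) and falls down a group (larger shell), subject to the usual subshell exceptions.
Valence configurations: Cl²⁺ [Ne]3s²3p³, C²⁺ [He]2s², P²⁺ [Ne]3s²3p¹.
Approximate IE_3 values (kJ/mol): Cl 3822, C 4620, P 2914.
Putting it together, IE_3: P < Cl < C.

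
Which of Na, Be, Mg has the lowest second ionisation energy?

Mg

IE_2 is the cost of taking one more electron from the +1 cation: Na⁺ is the bare [Ne] core; Be⁺ still has 1 valence electron; Mg⁺ still has 1 valence electron.
Pulling an electron out of a noble-gas core costs far more than removing a remaining valence electron, so Na sits at the high end of IE_2.
Valence configurations: Be⁺ [He]2s¹, Mg⁺ [Ne]3s¹.
Approximate IE_2 values (kJ/mol): Na 4562, Be 1757, Mg 1451.
Putting it together, IE_2: Mg < Be < Na.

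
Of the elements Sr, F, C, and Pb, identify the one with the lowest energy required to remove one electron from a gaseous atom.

C is in period 2, group 14; F is in period 2, group 17; Sr is in period 5, group 2; Pb is in period 6, group 14.
First ionization energy rises across a period (greater Z_eff holds electrons more tightly) and falls down a group (valence electrons are farther from the nucleus).
These span different periods and groups, so the two trends combine.
Pb > Sr: the two effects oppose for this pair; the across-period effect wins (716 vs 550 kJ/mol).
C > Pb: they share group 14; the group trend gives C the larger value.
F > C: both are in period 2; the period trend gives F the larger value.
For reference (kJ/mol): C 1086, F 1681, Sr 550, Pb 716.
The lowest energy required to remove one electron from a gaseous atom among these belongs to Sr.

Sr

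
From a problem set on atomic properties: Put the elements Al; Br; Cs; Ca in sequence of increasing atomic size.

Al is in period 3, group 13; Ca is in period 4, group 2; Br is in period 4, group 17; Cs is in period 6, group 1.
Across a period the added protons contract the valence shell; down a group each new principal shell makes the atom larger.
Here both period and group differ, so the two effects have to be weighed against each other.
Al > Br: the two effects oppose for this pair; the across-period effect wins (126 vs 114 pm).
Ca > Al: relative to Al, both the across-period and down-group shifts push Ca's atomic radius up.
Cs > Ca: both effects reinforce here, so Cs is clearly the larger of the two.
For reference (pm): Al 126, Ca 171, Br 114, Cs 232.
So from smallest to largest: Br < Al < Ca < Cs.

Br, Al, Ca, Cs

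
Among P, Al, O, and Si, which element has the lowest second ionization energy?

Si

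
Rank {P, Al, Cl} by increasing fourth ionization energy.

P, Cl, Al

Consider each +3 ion: P³⁺ still has 2 valence electrons; Al³⁺ is the bare [Ne] core; Cl³⁺ still has 4 valence electrons.
Core electrons are held far more tightly than valence electrons, so Al tops the IE_4 order.
Valence configurations: P³⁺ [Ne]3s², Cl³⁺ [Ne]3s²3p².
Approximate IE_4 values (kJ/mol): P 4964, Al 11577, Cl 5159.
Overall IE_4 order: P < Cl < Al.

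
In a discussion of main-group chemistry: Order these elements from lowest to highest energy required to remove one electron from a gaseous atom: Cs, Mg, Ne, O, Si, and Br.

O is in period 2, group 16; Ne is in period 2, group 18; Mg is in period 3, group 2; Si is in period 3, group 14; Br is in period 4, group 17; Cs is in period 6, group 1.
Across a period the outer electron is held more tightly (higher IE₁); down a group it sits in a higher shell, more shielded, and comes off more easily.
These span different periods and groups, so the two trends combine.
Mg > Cs: both effects reinforce here, so Mg is clearly the higher of the two.
Si > Mg: both are in period 3; the period trend gives Si the larger value.
Br > Si: the two effects oppose for this pair; the across-period effect wins (1140 vs 786 kJ/mol).
O > Br: period and group pull opposite ways; the down-group shift dominates (1314 vs 1140 kJ/mol).
Ne > O: both are in period 2; the period trend gives Ne the larger value.
For reference (kJ/mol): O 1314, Ne 2081, Mg 738, Si 786, Br 1140, Cs 376.
So from lowest to highest: Cs < Mg < Si < Br < O < Ne.

Cs, Mg, Si, Br, O, Ne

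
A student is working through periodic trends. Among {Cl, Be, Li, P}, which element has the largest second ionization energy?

The second ionization energy removes an electron from the +1 ion. For each element: Cl⁺ still has 6 valence electrons; Be⁺ still has 1 valence electron; Li⁺ is the bare [He] core; P⁺ still has 4 valence electrons.
Breaking into a closed-shell core is much more expensive than removing a leftover valence electron — Li has the largest IE_2 here.
Valence configurations: Cl⁺ [Ne]3s²3p⁴, Be⁺ [He]2s¹, P⁺ [Ne]3s²3p².
Approximate IE_2 values (kJ/mol): Cl 2298, Be 1757, Li 7298, P 1907.
Putting it together, IE_2: Be < P < Cl < Li.

Li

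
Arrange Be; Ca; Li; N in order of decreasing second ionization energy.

IE_2 is the cost of taking one more electron from the +1 cation: Be⁺ still has 1 valence electron; Ca⁺ still has 1 valence electron; Li⁺ is the bare [He] core; N⁺ still has 4 valence electrons.
Pulling an electron out of a noble-gas core costs far more than removing a remaining valence electron, so Li sits at the high end of IE_2.
Valence configurations: Be⁺ [He]2s¹, Ca⁺ [Ar]4s¹, N⁺ [He]2s²2p².
Approximate IE_2 values (kJ/mol): Be 1757, Ca 1145, Li 7298, N 2856.
Putting it together, IE_2: Ca < Be < N < Li.

Li > N > Be > Ca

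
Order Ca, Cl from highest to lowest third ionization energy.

Ca, Cl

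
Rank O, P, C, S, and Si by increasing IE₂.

Si, P, S, C, O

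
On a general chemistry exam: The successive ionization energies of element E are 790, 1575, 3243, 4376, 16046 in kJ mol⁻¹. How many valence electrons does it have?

Look for the largest jump between consecutive ionization energies: IE5/IE4 ≈ 3.7, far larger than any earlier ratio.
That jump marks the point where a core electron is being removed. So the atom has 4 valence electrons.

4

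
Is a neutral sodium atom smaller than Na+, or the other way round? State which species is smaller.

Na+

Forming Na+ removes 1 electron from Na. Fewer electrons for the same nuclear charge means less shielding and a higher Z_eff on the remaining electrons, and for main-group metals the entire outer shell is lost.
A cation is smaller than its parent atom: Na+ < Na.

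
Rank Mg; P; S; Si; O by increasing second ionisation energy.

The second ionization energy removes an electron from the +1 ion. For each element: Mg⁺ still has 1 valence electron; P⁺ still has 4 valence electrons; S⁺ still has 5 valence electrons; Si⁺ still has 3 valence electrons; O⁺ still has 5 valence electrons.
All are still removing valence electrons, so compare the +1 ions as you would atoms: IE_2 generally rises across a period (higher Z_eff) and falls down a group (larger shell), subject to the usual subshell exceptions.
Valence configurations: Mg⁺ [Ne]3s¹, P⁺ [Ne]3s²3p², S⁺ [Ne]3s²3p³, Si⁺ [Ne]3s²3p¹, O⁺ [He]2s²2p³.
The numbers (kJ/mol): Mg 1451, P 1907, S 2252, Si 1577, O 3388.
Overall IE_2 order: Mg < Si < P < S < O.

Mg, Si, P, S, O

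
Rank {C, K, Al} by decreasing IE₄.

Al > C > K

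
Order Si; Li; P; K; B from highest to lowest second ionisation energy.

Li > K > B > P > Si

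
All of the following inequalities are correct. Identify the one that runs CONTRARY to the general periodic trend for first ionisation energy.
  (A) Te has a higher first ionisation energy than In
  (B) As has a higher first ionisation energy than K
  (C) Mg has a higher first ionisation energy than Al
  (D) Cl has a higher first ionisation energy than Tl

(C)

The general trend: first ionisation energy increases across a period and decreases down a group.
(A) Te (period 5, group 16) vs In (period 5, group 13): the stated order agrees with the simple trend.
(B) As (period 4, group 15) vs K (period 4, group 1): the stated order agrees with the simple trend.
(C) Mg (period 3, group 2) vs Al (period 3, group 13): the stated order contradicts the simple trend.
(D) Cl (period 3, group 17) vs Tl (period 6, group 13): the stated order agrees with the simple trend.
The exception is (C): Al's single 3p electron is easier to remove than one from Mg's filled 3s².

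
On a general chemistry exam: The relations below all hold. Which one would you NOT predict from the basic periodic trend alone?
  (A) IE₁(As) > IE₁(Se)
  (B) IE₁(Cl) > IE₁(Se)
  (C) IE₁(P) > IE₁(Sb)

(A)

The general trend: IE₁ increases across a period and decreases down a group.
(A) As (period 4, group 15) vs Se (period 4, group 16): the stated order contradicts the simple trend.
(B) Cl (period 3, group 17) vs Se (period 4, group 16): the stated order agrees with the simple trend.
(C) P (period 3, group 15) vs Sb (period 5, group 15): the stated order agrees with the simple trend.
The exception is (A): Se (4p⁴) ionizes more easily than half-filled As (4p³).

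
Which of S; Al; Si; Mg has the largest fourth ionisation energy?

IE_4 is the cost of taking one more electron from the +3 cation: S³⁺ still has 3 valence electrons; Al³⁺ is the bare [Ne] core; Si³⁺ still has 1 valence electron; Mg³⁺ is already 1 electron into the core.
Core electrons are held far more tightly than valence electrons, so Mg and Al top the IE_4 order.
Valence configurations: S³⁺ [Ne]3s²3p¹, Si³⁺ [Ne]3s¹.
Approximate IE_4 values (kJ/mol): S 4556, Al 11577, Si 4356, Mg 10543.
Putting it together, IE_4: Si < S < Mg < Al.

Al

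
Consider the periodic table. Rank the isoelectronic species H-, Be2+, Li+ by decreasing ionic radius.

All of these have 2 electrons, so size is governed by nuclear charge alone: the more protons, the stronger the pull on the same electron cloud, and the smaller the ion.
Nuclear charges: Be2+ (Z=4), Li+ (Z=3), H- (Z=1).
Largest to smallest: H- > Li+ > Be2+.

H-, Li+, Be2+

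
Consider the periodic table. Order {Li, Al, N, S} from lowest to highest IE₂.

Al, S, N, Li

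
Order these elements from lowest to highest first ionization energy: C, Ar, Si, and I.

C is in period 2, group 14; Si is in period 3, group 14; Ar is in period 3, group 18; I is in period 5, group 17.
IE₁ increases left→right with effective nuclear charge and decreases top→bottom as the valence shell moves farther out.
Neither a single period nor a single group — weigh both effects.
I > Si: period and group pull opposite ways; the across-period shift dominates (1008 vs 786 kJ/mol).
C > I: period and group pull opposite ways; the down-group shift dominates (1086 vs 1008 kJ/mol).
Ar > C: the two effects oppose for this pair; the across-period effect wins (1521 vs 1086 kJ/mol).
For reference (kJ/mol): C 1086, Si 786, Ar 1521, I 1008.
So from lowest to highest: Si < I < C < Ar.

Si < I < C < Ar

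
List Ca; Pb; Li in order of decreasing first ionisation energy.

Pb, Ca, Li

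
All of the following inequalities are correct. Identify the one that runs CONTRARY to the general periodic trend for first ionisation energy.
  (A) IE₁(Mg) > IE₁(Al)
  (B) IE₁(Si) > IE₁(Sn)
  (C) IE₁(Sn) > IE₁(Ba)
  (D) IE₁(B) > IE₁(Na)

(A)

The general trend: first ionisation energy increases across a period and decreases down a group.
(A) Mg (period 3, group 2) vs Al (period 3, group 13): the stated order contradicts the simple trend.
(B) Si (period 3, group 14) vs Sn (period 5, group 14): the stated order agrees with the simple trend.
(C) Sn (period 5, group 14) vs Ba (period 6, group 2): the stated order agrees with the simple trend.
(D) B (period 2, group 13) vs Na (period 3, group 1): the stated order agrees with the simple trend.
The exception is (A): Al's single 3p electron is easier to remove than one from Mg's filled 3s².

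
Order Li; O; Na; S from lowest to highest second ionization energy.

Consider each +1 ion: Li⁺ is the bare [He] core; O⁺ still has 5 valence electrons; Na⁺ is the bare [Ne] core; S⁺ still has 5 valence electrons.
Breaking into a closed-shell core is much more expensive than removing a leftover valence electron — Na and Li have the largest IE_2 here.
Valence configurations: O⁺ [He]2s²2p³, S⁺ [Ne]3s²3p³.
Tabulated IE_2 (kJ/mol): Li 7298, O 3388, Na 4562, S 2252.
So the second ionization energies run S < O < Na < Li.

S < O < Na < Li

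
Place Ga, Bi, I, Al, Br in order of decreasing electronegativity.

Br > I > Bi > Ga > Al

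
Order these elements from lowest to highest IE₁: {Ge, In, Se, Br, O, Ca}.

O is in period 2, group 16; Ca is in period 4, group 2; Ge is in period 4, group 14; Se is in period 4, group 16; Br is in period 4, group 17; In is in period 5, group 13.
First ionization energy rises across a period (greater Z_eff holds electrons more tightly) and falls down a group (valence electrons are farther from the nucleus).
These span different periods and groups, so the two trends combine.
Ca > In: the two effects oppose for this pair; the down-group effect wins (590 vs 558 kJ/mol).
Ge > Ca: both are in period 4; the period trend gives Ge the larger value.
Se > Ge: Se lies to the right of Ge in period 4, so the across-period effect alone puts Se higher.
Br > Se: Br lies to the right of Se in period 4, so the across-period effect alone puts Br higher.
O > Br: the two effects oppose for this pair; the down-group effect wins (1314 vs 1140 kJ/mol).
For reference (kJ/mol): O 1314, Ca 590, Ge 762, Se 941, Br 1140, In 558.
So from lowest to highest: In < Ca < Ge < Se < Br < O.

In < Ca < Ge < Se < Br < O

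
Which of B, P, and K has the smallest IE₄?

P

The fourth ionization energy removes an electron from the +3 ion. For each element: B³⁺ is the bare [He] core; P³⁺ still has 2 valence electrons; K³⁺ is already 2 electrons into the core.
Core electrons are held far more tightly than valence electrons, so K and B top the IE_4 order.
Tabulated IE_4 (kJ/mol): B 25026, P 4964, K 5877.
Hence IE_4: P < K < B.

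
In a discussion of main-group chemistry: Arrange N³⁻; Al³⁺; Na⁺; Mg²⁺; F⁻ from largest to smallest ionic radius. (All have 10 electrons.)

N³⁻ > F⁻ > Na⁺ > Mg²⁺ > Al³⁺

All of these have 10 electrons, so size is governed by nuclear charge alone: the more protons, the stronger the pull on the same electron cloud, and the smaller the ion.
Nuclear charges: Al³⁺ (Z=13), Mg²⁺ (Z=12), Na⁺ (Z=11), F⁻ (Z=9), N³⁻ (Z=7).
Largest to smallest: N³⁻ > F⁻ > Na⁺ > Mg²⁺ > Al³⁺.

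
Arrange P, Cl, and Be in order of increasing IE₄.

The fourth ionization energy removes an electron from the +3 ion. For each element: P³⁺ still has 2 valence electrons; Cl³⁺ still has 4 valence electrons; Be³⁺ is already 1 electron into the core.
Breaking into a closed-shell core is much more expensive than removing a leftover valence electron — Be has the largest IE_4 here.
Valence configurations: P³⁺ [Ne]3s², Cl³⁺ [Ne]3s²3p².
The numbers (kJ/mol): P 4964, Cl 5159, Be 21007.
Hence IE_4: P < Cl < Be.

P, Cl, Be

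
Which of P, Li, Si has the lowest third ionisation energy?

P

Consider each +2 ion: P²⁺ still has 3 valence electrons; Li²⁺ is already 1 electron into the core; Si²⁺ still has 2 valence electrons.
Breaking into a closed-shell core is much more expensive than removing a leftover valence electron — Li has the largest IE_3 here.
Valence configurations: P²⁺ [Ne]3s²3p¹, Si²⁺ [Ne]3s².
P²⁺ loses a lone 3p electron whereas Si²⁺ must break into a filled 3s² pair, so IE_3(Si) > IE_3(P) even though P has the higher nuclear charge.
Tabulated IE_3 (kJ/mol): P 2914, Li 11815, Si 3232.
Hence IE_3: P < Si < Li.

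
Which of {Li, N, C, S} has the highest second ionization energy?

After 1 electron has been removed, what remains? Li⁺ is the bare [He] core; N⁺ still has 4 valence electrons; C⁺ still has 3 valence electrons; S⁺ still has 5 valence electrons.
Core electrons are held far more tightly than valence electrons, so Li tops the IE_2 order.
Valence configurations: N⁺ [He]2s²2p², C⁺ [He]2s²2p¹, S⁺ [Ne]3s²3p³.
Approximate IE_2 values (kJ/mol): Li 7298, N 2856, C 2353, S 2252.
Overall IE_2 order: S < C < N < Li.

Li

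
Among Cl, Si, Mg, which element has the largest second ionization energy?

The second ionization energy removes an electron from the +1 ion. For each element: Cl⁺ still has 6 valence electrons; Si⁺ still has 3 valence electrons; Mg⁺ still has 1 valence electron.
All are still removing valence electrons, so compare the +1 ions as you would atoms: IE_2 generally rises across a period (higher Z_eff) and falls down a group (larger shell), subject to the usual subshell exceptions.
Valence configurations: Cl⁺ [Ne]3s²3p⁴, Si⁺ [Ne]3s²3p¹, Mg⁺ [Ne]3s¹.
Tabulated IE_2 (kJ/mol): Cl 2298, Si 1577, Mg 1451.
Overall IE_2 order: Mg < Si < Cl.

Cl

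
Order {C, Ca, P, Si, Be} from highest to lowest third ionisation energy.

Be > Ca > C > Si > P

IE_3 is the cost of taking one more electron from the +2 cation: C²⁺ still has 2 valence electrons; Ca²⁺ is the bare [Ar] core; P²⁺ still has 3 valence electrons; Si²⁺ still has 2 valence electrons; Be²⁺ is the bare [He] core.
Breaking into a closed-shell core is much more expensive than removing a leftover valence electron — Ca and Be have the largest IE_3 here.
Valence configurations: C²⁺ [He]2s², P²⁺ [Ne]3s²3p¹, Si²⁺ [Ne]3s².
P²⁺ loses a lone 3p electron whereas Si²⁺ must break into a filled 3s² pair, so IE_3(Si) > IE_3(P) even though P has the higher nuclear charge.
Tabulated IE_3 (kJ/mol): C 4620, Ca 4912, P 2914, Si 3232, Be 14849.
Overall IE_3 order: P < Si < C < Ca < Be.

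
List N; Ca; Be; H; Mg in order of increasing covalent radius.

H is in period 1, group 1; Be is in period 2, group 2; N is in period 2, group 15; Mg is in period 3, group 2; Ca is in period 4, group 2.
Atomic radius shrinks across a period as nuclear charge pulls the same shell inward, and grows down a group as new shells are added.
Neither a single period nor a single group — weigh both effects.
N > H: period and group pull opposite ways; the down-group shift dominates (71 vs 32 pm).
Be > N: Be lies to the left of N in period 2, so the across-period effect alone puts Be larger.
Mg > Be: they share group 2; the group trend gives Mg the larger value.
Ca > Mg: Ca sits below Mg in group 2, so the down-group effect alone puts Ca larger.
Tabulated atomic radius (pm): H 32, Be 102, N 71, Mg 139, Ca 171.
So from smallest to largest: H < N < Be < Mg < Ca.

H < N < Be < Mg < Ca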